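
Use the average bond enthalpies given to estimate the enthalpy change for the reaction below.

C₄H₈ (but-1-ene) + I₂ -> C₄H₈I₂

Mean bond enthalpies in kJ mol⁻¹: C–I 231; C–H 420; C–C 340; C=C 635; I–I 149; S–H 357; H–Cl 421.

Bonds broken (reactants):
  C–C: 2 × 340 = 680
  C–H: 8 × 420 = 3360
  C=C: 1 × 635 = 635
  I–I: 1 × 149 = 149
  Σ(broken) = 4824 kJ
Bonds formed (products):
  C–C: 3 × 340 = 1020
  C–H: 8 × 420 = 3360
  C–I: 2 × 231 = 462
  Σ(formed) = 4842 kJ
ΔH = Σ(broken) − Σ(formed) = 4824 − 4842 = −18 kJ

ΔH ≈ −18 kJ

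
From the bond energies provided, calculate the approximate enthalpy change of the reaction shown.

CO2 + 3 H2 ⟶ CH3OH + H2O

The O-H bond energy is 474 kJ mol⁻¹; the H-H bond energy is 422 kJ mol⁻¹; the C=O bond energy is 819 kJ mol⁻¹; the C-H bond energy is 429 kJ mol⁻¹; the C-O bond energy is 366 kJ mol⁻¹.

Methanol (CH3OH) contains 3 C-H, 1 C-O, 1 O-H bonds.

ΔH ≈ −171 kJ

Bonds broken (reactants):
  C=O: 2 × 819 = 1638
  H-H: 3 × 422 = 1266
  Σ(broken) = 2904 kJ
Bonds formed (products):
  C-H: 3 × 429 = 1287
  C-O: 1 × 366 = 366
  O-H: 3 × 474 = 1422
  Σ(formed) = 3075 kJ
ΔH = Σ(broken) − Σ(formed) = 2904 − 3075 = −171 kJ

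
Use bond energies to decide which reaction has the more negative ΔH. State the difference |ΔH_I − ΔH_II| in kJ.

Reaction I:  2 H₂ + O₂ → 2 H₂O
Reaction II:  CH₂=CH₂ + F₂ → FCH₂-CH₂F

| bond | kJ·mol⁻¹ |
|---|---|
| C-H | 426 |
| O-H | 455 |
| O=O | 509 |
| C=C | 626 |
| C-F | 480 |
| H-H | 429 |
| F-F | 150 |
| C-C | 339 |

Reaction I:
  Bonds broken (reactants):
    H-H: 2 × 429 = 858
    O=O: 1 × 509 = 509
    Σ(broken) = 1367 kJ
  Bonds formed (products):
    O-H: 4 × 455 = 1820
    Σ(formed) = 1820 kJ
  ΔH_I = 1367 − 1820 = −453 kJ
Reaction II:
  Bonds broken (reactants):
    C-H: 4 × 426 = 1704
    C=C: 1 × 626 = 626
    F-F: 1 × 150 = 150
    Σ(broken) = 2480 kJ
  Bonds formed (products):
    C-C: 1 × 339 = 339
    C-F: 2 × 480 = 960
    C-H: 4 × 426 = 1704
    Σ(formed) = 3003 kJ
  ΔH_II = 2480 − 3003 = −523 kJ
ΔH_I − ΔH_II = +70 kJ, so reaction II has the more negative ΔH; |ΔH_I − ΔH_II| = 70 kJ.

Reaction II, by 70 kJ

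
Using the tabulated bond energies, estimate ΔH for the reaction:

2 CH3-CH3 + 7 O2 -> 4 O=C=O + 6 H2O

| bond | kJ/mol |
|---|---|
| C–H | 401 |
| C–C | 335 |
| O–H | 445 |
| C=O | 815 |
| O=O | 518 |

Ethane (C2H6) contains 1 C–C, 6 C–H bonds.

ΔH ≈ −2752 kJ

Bonds broken (reactants):
  C–C: 2 × 335 = 670
  C–H: 12 × 401 = 4812
  O=O: 7 × 518 = 3626
  Σ(broken) = 9108 kJ
Bonds formed (products):
  C=O: 8 × 815 = 6520
  O–H: 12 × 445 = 5340
  Σ(formed) = 11860 kJ
ΔH = Σ(broken) − Σ(formed) = 9108 − 11860 = −2752 kJ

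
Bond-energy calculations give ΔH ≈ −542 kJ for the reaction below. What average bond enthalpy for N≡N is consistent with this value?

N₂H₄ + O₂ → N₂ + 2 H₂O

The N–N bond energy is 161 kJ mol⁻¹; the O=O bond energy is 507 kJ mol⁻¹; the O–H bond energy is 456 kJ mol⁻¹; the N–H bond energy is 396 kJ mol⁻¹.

Let D be the N≡N bond energy.
Σ(broken) = 4×396 + 1×161 + 1×507 = 2252
Σ(formed) = 1×D + 4×456 = 1824 + D
ΔH = Σ(broken) − Σ(formed) = (2252) − (1824 + D) = +428 − D
Setting this equal to −542 kJ gives D = 970 kJ/mol.

D(N≡N) ≈ 970 kJ/mol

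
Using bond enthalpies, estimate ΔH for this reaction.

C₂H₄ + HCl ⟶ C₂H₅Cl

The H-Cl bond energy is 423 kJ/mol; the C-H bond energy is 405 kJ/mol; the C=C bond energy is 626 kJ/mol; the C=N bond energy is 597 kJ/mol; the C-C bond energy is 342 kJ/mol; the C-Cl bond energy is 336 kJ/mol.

Bonds broken (reactants):
  C-H: 4 × 405 = 1620
  C=C: 1 × 626 = 626
  H-Cl: 1 × 423 = 423
  Σ(broken) = 2669 kJ
Bonds formed (products):
  C-C: 1 × 342 = 342
  C-Cl: 1 × 336 = 336
  C-H: 5 × 405 = 2025
  Σ(formed) = 2703 kJ
ΔH = Σ(broken) − Σ(formed) = 2669 − 2703 = −34 kJ

ΔH ≈ −34 kJ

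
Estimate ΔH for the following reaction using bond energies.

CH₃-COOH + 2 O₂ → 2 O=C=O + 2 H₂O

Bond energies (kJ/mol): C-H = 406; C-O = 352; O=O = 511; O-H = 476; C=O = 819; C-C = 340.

ΔH ≈ −953 kJ

Bonds broken (reactants):
  C-C: 1 × 340 = 340
  C-H: 3 × 406 = 1218
  C-O: 1 × 352 = 352
  C=O: 1 × 819 = 819
  O-H: 1 × 476 = 476
  O=O: 2 × 511 = 1022
  Σ(broken) = 4227 kJ
Bonds formed (products):
  C=O: 4 × 819 = 3276
  O-H: 4 × 476 = 1904
  Σ(formed) = 5180 kJ
ΔH = Σ(broken) − Σ(formed) = 4227 − 5180 = −953 kJ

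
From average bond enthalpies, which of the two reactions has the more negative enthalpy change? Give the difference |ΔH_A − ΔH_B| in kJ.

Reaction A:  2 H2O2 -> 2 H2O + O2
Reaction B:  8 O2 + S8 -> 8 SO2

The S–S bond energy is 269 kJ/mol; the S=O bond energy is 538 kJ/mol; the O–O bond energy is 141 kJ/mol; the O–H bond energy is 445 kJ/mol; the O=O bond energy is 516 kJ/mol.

Reaction B, by 2094 kJ

Reaction A:
  Bonds broken (reactants):
    O–H: 4 × 445 = 1780
    O–O: 2 × 141 = 282
    Σ(broken) = 2062 kJ
  Bonds formed (products):
    O–H: 4 × 445 = 1780
    O=O: 1 × 516 = 516
    Σ(formed) = 2296 kJ
  ΔH_A = 2062 − 2296 = −234 kJ
Reaction B:
  Bonds broken (reactants):
    O=O: 8 × 516 = 4128
    S–S: 8 × 269 = 2152
    Σ(broken) = 6280 kJ
  Bonds formed (products):
    S=O: 16 × 538 = 8608
    Σ(formed) = 8608 kJ
  ΔH_B = 6280 − 8608 = −2328 kJ
ΔH_A − ΔH_B = +2094 kJ, so reaction B has the more negative ΔH; |ΔH_A − ΔH_B| = 2094 kJ.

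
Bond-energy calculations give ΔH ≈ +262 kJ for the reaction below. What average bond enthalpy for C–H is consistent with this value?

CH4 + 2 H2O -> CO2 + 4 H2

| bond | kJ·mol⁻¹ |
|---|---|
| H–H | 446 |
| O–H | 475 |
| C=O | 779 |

D(C–H) ≈ 426 kJ/mol

Let D be the C–H bond energy.
Σ(broken) = 4×D + 4×475 = 1900 + 4D
Σ(formed) = 2×779 + 4×446 = 3342
ΔH = Σ(broken) − Σ(formed) = (1900 + 4D) − (3342) = −1442 + 4D
Setting this equal to +262 kJ gives 4D = 1704, so D = 426 kJ/mol.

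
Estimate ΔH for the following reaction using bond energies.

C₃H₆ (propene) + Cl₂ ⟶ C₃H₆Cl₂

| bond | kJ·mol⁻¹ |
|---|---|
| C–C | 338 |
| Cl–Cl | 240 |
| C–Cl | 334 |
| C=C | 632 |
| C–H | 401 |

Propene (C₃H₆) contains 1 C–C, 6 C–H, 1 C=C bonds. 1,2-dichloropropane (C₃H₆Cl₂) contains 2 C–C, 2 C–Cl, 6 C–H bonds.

Bonds broken (reactants):
  C–C: 1 × 338 = 338
  C–H: 6 × 401 = 2406
  C=C: 1 × 632 = 632
  Cl–Cl: 1 × 240 = 240
  Σ(broken) = 3616 kJ
Bonds formed (products):
  C–C: 2 × 338 = 676
  C–Cl: 2 × 334 = 668
  C–H: 6 × 401 = 2406
  Σ(formed) = 3750 kJ
ΔH = Σ(broken) − Σ(formed) = 3616 − 3750 = −134 kJ

ΔH ≈ −134 kJ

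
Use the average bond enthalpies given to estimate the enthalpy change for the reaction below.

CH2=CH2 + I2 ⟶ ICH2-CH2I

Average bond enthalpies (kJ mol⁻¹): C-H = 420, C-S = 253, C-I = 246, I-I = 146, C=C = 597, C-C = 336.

Bonds broken (reactants):
  C-H: 4 × 420 = 1680
  C=C: 1 × 597 = 597
  I-I: 1 × 146 = 146
  Σ(broken) = 2423 kJ
Bonds formed (products):
  C-C: 1 × 336 = 336
  C-H: 4 × 420 = 1680
  C-I: 2 × 246 = 492
  Σ(formed) = 2508 kJ
ΔH = Σ(broken) − Σ(formed) = 2423 − 2508 = −85 kJ

ΔH ≈ −85 kJ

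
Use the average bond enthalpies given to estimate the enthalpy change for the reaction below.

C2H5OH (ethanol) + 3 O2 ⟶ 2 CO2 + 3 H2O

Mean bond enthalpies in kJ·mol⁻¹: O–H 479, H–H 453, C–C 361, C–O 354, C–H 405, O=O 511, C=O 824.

Bonds broken (reactants):
  C–C: 1 × 361 = 361
  C–H: 5 × 405 = 2025
  C–O: 1 × 354 = 354
  O–H: 1 × 479 = 479
  O=O: 3 × 511 = 1533
  Σ(broken) = 4752 kJ
Bonds formed (products):
  C=O: 4 × 824 = 3296
  O–H: 6 × 479 = 2874
  Σ(formed) = 6170 kJ
ΔH = Σ(broken) − Σ(formed) = 4752 − 6170 = −1418 kJ

ΔH ≈ −1418 kJ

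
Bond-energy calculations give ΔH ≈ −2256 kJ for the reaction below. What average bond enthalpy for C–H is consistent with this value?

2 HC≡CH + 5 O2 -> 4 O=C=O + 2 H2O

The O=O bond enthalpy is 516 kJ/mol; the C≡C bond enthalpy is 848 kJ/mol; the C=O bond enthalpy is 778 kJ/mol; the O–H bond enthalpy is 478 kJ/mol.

Let D be the C–H bond energy.
Σ(broken) = 2×848 + 4×D + 5×516 = 4276 + 4D
Σ(formed) = 8×778 + 4×478 = 8136
ΔH = Σ(broken) − Σ(formed) = (4276 + 4D) − (8136) = −3860 + 4D
Setting this equal to −2256 kJ gives 4D = 1604, so D = 401 kJ/mol.

D(C–H) ≈ 401 kJ/mol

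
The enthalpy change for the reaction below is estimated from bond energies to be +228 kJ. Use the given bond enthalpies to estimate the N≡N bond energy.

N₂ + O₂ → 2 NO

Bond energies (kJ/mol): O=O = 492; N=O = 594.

Let D be the N≡N bond energy.
Σ(broken) = 1×D + 1×492 = 492 + D
Σ(formed) = 2×594 = 1188
ΔH = Σ(broken) − Σ(formed) = (492 + D) − (1188) = −696 + D
Setting this equal to +228 kJ gives D = 924 kJ/mol.

D(N≡N) ≈ 924 kJ/mol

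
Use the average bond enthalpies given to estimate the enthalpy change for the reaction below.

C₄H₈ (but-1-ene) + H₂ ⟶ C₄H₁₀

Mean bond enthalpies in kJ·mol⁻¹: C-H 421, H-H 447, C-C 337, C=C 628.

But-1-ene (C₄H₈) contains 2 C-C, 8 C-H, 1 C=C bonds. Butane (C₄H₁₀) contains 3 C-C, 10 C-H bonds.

ΔH ≈ −104 kJ

Bonds broken (reactants):
  C-C: 2 × 337 = 674
  C-H: 8 × 421 = 3368
  C=C: 1 × 628 = 628
  H-H: 1 × 447 = 447
  Σ(broken) = 5117 kJ
Bonds formed (products):
  C-C: 3 × 337 = 1011
  C-H: 10 × 421 = 4210
  Σ(formed) = 5221 kJ
ΔH = Σ(broken) − Σ(formed) = 5117 − 5221 = −104 kJ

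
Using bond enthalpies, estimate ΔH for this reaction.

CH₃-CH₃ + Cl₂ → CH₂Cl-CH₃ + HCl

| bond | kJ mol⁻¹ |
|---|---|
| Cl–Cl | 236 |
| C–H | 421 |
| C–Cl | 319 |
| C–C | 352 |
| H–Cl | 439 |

ΔH ≈ −101 kJ

Bonds broken (reactants):
  C–C: 1 × 352 = 352
  C–H: 6 × 421 = 2526
  Cl–Cl: 1 × 236 = 236
  Σ(broken) = 3114 kJ
Bonds formed (products):
  C–C: 1 × 352 = 352
  C–Cl: 1 × 319 = 319
  C–H: 5 × 421 = 2105
  H–Cl: 1 × 439 = 439
  Σ(formed) = 3215 kJ
ΔH = Σ(broken) − Σ(formed) = 3114 − 3215 = −101 kJ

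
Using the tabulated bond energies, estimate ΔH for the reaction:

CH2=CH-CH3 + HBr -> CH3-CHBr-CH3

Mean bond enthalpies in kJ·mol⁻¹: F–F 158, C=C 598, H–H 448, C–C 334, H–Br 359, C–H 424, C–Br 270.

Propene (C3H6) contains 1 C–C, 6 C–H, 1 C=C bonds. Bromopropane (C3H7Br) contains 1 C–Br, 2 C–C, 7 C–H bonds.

ΔH ≈ −71 kJ

Bonds broken (reactants):
  C–C: 1 × 334 = 334
  C–H: 6 × 424 = 2544
  C=C: 1 × 598 = 598
  H–Br: 1 × 359 = 359
  Σ(broken) = 3835 kJ
Bonds formed (products):
  C–Br: 1 × 270 = 270
  C–C: 2 × 334 = 668
  C–H: 7 × 424 = 2968
  Σ(formed) = 3906 kJ
ΔH = Σ(broken) − Σ(formed) = 3835 − 3906 = −71 kJ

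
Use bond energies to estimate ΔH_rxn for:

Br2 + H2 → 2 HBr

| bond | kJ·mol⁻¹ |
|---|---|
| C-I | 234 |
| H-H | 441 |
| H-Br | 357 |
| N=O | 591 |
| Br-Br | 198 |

ΔH ≈ −75 kJ

Bonds broken (reactants):
  Br-Br: 1 × 198 = 198
  H-H: 1 × 441 = 441
  Σ(broken) = 639 kJ
Bonds formed (products):
  H-Br: 2 × 357 = 714
  Σ(formed) = 714 kJ
ΔH = Σ(broken) − Σ(formed) = 639 − 714 = −75 kJ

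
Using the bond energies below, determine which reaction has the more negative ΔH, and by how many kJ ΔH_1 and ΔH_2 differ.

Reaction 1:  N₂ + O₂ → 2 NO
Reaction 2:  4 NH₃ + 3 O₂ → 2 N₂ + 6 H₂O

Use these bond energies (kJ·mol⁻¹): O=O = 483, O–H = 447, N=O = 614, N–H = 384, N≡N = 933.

Reaction 1:
  Bonds broken (reactants):
    N≡N: 1 × 933 = 933
    O=O: 1 × 483 = 483
    Σ(broken) = 1416 kJ
  Bonds formed (products):
    N=O: 2 × 614 = 1228
    Σ(formed) = 1228 kJ
  ΔH_1 = 1416 − 1228 = +188 kJ
Reaction 2:
  Bonds broken (reactants):
    N–H: 12 × 384 = 4608
    O=O: 3 × 483 = 1449
    Σ(broken) = 6057 kJ
  Bonds formed (products):
    N≡N: 2 × 933 = 1866
    O–H: 12 × 447 = 5364
    Σ(formed) = 7230 kJ
  ΔH_2 = 6057 − 7230 = −1173 kJ
ΔH_1 − ΔH_2 = +1361 kJ, so reaction 2 has the more negative ΔH; |ΔH_1 − ΔH_2| = 1361 kJ.

Reaction 2, by 1361 kJ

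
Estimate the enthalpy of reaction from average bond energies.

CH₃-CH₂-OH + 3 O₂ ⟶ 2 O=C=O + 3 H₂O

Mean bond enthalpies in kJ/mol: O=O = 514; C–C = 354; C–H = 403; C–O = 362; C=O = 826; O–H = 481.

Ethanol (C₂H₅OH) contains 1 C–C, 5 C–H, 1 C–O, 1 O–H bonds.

Bonds broken (reactants):
  C–C: 1 × 354 = 354
  C–H: 5 × 403 = 2015
  C–O: 1 × 362 = 362
  O–H: 1 × 481 = 481
  O=O: 3 × 514 = 1542
  Σ(broken) = 4754 kJ
Bonds formed (products):
  C=O: 4 × 826 = 3304
  O–H: 6 × 481 = 2886
  Σ(formed) = 6190 kJ
ΔH = Σ(broken) − Σ(formed) = 4754 − 6190 = −1436 kJ

ΔH ≈ −1436 kJ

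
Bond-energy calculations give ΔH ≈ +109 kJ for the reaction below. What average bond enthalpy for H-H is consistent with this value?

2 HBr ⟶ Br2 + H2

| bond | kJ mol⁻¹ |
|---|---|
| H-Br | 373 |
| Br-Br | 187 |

D(H-H) ≈ 450 kJ/mol

Let D be the H-H bond energy.
Σ(broken) = 2×373 = 746
Σ(formed) = 1×187 + 1×D = 187 + D
ΔH = Σ(broken) − Σ(formed) = (746) − (187 + D) = +559 − D
Setting this equal to +109 kJ gives D = 450 kJ/mol.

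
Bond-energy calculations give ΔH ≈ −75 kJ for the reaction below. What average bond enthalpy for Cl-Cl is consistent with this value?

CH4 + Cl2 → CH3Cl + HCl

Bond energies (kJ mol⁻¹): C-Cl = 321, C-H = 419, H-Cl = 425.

D(Cl-Cl) ≈ 252 kJ/mol

Let D be the Cl-Cl bond energy.
Σ(broken) = 4×419 + 1×D = 1676 + D
Σ(formed) = 1×321 + 3×419 + 1×425 = 2003
ΔH = Σ(broken) − Σ(formed) = (1676 + D) − (2003) = −327 + D
Setting this equal to −75 kJ gives D = 252 kJ/mol.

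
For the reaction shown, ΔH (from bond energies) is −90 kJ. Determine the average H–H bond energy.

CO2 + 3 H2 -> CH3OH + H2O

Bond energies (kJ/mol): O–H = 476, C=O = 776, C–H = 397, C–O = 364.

Let D be the H–H bond energy.
Σ(broken) = 2×776 + 3×D = 1552 + 3D
Σ(formed) = 3×397 + 1×364 + 3×476 = 2983
ΔH = Σ(broken) − Σ(formed) = (1552 + 3D) − (2983) = −1431 + 3D
Setting this equal to −90 kJ gives 3D = 1341, so D = 447 kJ/mol.

D(H–H) ≈ 447 kJ/mol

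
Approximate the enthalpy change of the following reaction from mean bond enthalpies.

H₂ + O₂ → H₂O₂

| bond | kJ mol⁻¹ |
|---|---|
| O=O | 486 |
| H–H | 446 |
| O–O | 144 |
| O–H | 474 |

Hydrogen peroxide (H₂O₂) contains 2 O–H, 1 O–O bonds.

Bonds broken (reactants):
  H–H: 1 × 446 = 446
  O=O: 1 × 486 = 486
  Σ(broken) = 932 kJ
Bonds formed (products):
  O–H: 2 × 474 = 948
  O–O: 1 × 144 = 144
  Σ(formed) = 1092 kJ
ΔH = Σ(broken) − Σ(formed) = 932 − 1092 = −160 kJ

ΔH ≈ −160 kJ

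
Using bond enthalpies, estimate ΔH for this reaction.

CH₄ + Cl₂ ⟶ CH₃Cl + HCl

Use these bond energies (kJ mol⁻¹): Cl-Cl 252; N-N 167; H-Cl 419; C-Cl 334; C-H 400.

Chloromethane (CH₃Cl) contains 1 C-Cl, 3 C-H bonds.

ΔH ≈ −101 kJ

Bonds broken (reactants):
  C-H: 4 × 400 = 1600
  Cl-Cl: 1 × 252 = 252
  Σ(broken) = 1852 kJ
Bonds formed (products):
  C-Cl: 1 × 334 = 334
  C-H: 3 × 400 = 1200
  H-Cl: 1 × 419 = 419
  Σ(formed) = 1953 kJ
ΔH = Σ(broken) − Σ(formed) = 1852 − 1953 = −101 kJ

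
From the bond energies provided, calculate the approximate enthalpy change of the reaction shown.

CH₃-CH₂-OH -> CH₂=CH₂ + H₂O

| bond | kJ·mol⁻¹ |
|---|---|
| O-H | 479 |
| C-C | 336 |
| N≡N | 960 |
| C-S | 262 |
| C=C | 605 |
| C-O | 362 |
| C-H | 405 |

Bonds broken (reactants):
  C-C: 1 × 336 = 336
  C-H: 5 × 405 = 2025
  C-O: 1 × 362 = 362
  O-H: 1 × 479 = 479
  Σ(broken) = 3202 kJ
Bonds formed (products):
  C-H: 4 × 405 = 1620
  C=C: 1 × 605 = 605
  O-H: 2 × 479 = 958
  Σ(formed) = 3183 kJ
ΔH = Σ(broken) − Σ(formed) = 3202 − 3183 = +19 kJ

ΔH ≈ +19 kJ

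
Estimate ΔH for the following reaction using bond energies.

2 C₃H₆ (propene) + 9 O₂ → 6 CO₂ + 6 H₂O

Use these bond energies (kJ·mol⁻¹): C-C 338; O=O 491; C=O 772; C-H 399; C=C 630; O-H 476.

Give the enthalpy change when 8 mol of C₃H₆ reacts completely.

Bonds broken (reactants):
  C-C: 2 × 338 = 676
  C-H: 12 × 399 = 4788
  C=C: 2 × 630 = 1260
  O=O: 9 × 491 = 4419
  Σ(broken) = 11143 kJ
Bonds formed (products):
  C=O: 12 × 772 = 9264
  O-H: 12 × 476 = 5712
  Σ(formed) = 14976 kJ
ΔH = Σ(broken) − Σ(formed) = 11143 − 14976 = −3833 kJ
For 4× the reaction as written: 4 × (−3833) = −15332 kJ

ΔH = −15332 kJ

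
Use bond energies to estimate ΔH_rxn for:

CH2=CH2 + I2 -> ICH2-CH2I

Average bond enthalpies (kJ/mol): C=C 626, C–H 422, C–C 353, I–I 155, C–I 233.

ΔH ≈ −38 kJ

Bonds broken (reactants):
  C–H: 4 × 422 = 1688
  C=C: 1 × 626 = 626
  I–I: 1 × 155 = 155
  Σ(broken) = 2469 kJ
Bonds formed (products):
  C–C: 1 × 353 = 353
  C–H: 4 × 422 = 1688
  C–I: 2 × 233 = 466
  Σ(formed) = 2507 kJ
ΔH = Σ(broken) − Σ(formed) = 2469 − 2507 = −38 kJ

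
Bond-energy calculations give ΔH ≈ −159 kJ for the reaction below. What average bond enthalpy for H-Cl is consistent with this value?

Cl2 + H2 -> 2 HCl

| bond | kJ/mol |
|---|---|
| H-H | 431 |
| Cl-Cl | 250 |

D(H-Cl) ≈ 420 kJ/mol

Let D be the H-Cl bond energy.
Σ(broken) = 1×250 + 1×431 = 681
Σ(formed) = 2×D = 2D
ΔH = Σ(broken) − Σ(formed) = (681) − (2D) = +681 − 2D
Setting this equal to −159 kJ gives 2D = 840, so D = 420 kJ/mol.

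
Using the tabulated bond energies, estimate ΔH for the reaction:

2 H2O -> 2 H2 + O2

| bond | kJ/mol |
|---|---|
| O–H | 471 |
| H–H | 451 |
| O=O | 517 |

ΔH ≈ +465 kJ

Bonds broken (reactants):
  O–H: 4 × 471 = 1884
  Σ(broken) = 1884 kJ
Bonds formed (products):
  H–H: 2 × 451 = 902
  O=O: 1 × 517 = 517
  Σ(formed) = 1419 kJ
ΔH = Σ(broken) − Σ(formed) = 1884 − 1419 = +465 kJ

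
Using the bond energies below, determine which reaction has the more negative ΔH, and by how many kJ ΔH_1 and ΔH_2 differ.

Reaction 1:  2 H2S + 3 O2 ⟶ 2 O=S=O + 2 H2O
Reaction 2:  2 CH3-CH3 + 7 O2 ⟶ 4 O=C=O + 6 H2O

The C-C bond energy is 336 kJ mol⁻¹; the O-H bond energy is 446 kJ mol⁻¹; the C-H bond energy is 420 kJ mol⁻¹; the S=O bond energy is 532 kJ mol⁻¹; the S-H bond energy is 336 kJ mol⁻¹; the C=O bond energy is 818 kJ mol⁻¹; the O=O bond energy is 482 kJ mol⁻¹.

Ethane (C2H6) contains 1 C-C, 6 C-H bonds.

Reaction 1:
  Bonds broken (reactants):
    O=O: 3 × 482 = 1446
    S-H: 4 × 336 = 1344
    Σ(broken) = 2790 kJ
  Bonds formed (products):
    O-H: 4 × 446 = 1784
    S=O: 4 × 532 = 2128
    Σ(formed) = 3912 kJ
  ΔH_1 = 2790 − 3912 = −1122 kJ
Reaction 2:
  Bonds broken (reactants):
    C-C: 2 × 336 = 672
    C-H: 12 × 420 = 5040
    O=O: 7 × 482 = 3374
    Σ(broken) = 9086 kJ
  Bonds formed (products):
    C=O: 8 × 818 = 6544
    O-H: 12 × 446 = 5352
    Σ(formed) = 11896 kJ
  ΔH_2 = 9086 − 11896 = −2810 kJ
ΔH_1 − ΔH_2 = +1688 kJ, so reaction 2 has the more negative ΔH; |ΔH_1 − ΔH_2| = 1688 kJ.

Reaction 2, by 1688 kJ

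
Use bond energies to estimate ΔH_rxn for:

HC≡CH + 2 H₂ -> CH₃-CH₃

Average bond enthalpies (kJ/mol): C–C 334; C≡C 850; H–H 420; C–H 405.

ΔH ≈ −264 kJ

Bonds broken (reactants):
  C≡C: 1 × 850 = 850
  C–H: 2 × 405 = 810
  H–H: 2 × 420 = 840
  Σ(broken) = 2500 kJ
Bonds formed (products):
  C–C: 1 × 334 = 334
  C–H: 6 × 405 = 2430
  Σ(formed) = 2764 kJ
ΔH = Σ(broken) − Σ(formed) = 2500 − 2764 = −264 kJ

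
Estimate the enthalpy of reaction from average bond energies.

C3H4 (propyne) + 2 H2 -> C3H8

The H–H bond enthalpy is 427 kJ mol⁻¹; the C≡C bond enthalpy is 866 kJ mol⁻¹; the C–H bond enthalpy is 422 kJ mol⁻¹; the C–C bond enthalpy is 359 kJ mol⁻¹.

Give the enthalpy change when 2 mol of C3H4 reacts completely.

Bonds broken (reactants):
  C≡C: 1 × 866 = 866
  C–C: 1 × 359 = 359
  C–H: 4 × 422 = 1688
  H–H: 2 × 427 = 854
  Σ(broken) = 3767 kJ
Bonds formed (products):
  C–C: 2 × 359 = 718
  C–H: 8 × 422 = 3376
  Σ(formed) = 4094 kJ
ΔH = Σ(broken) − Σ(formed) = 3767 − 4094 = −327 kJ
For 2× the reaction as written: 2 × (−327) = −654 kJ

ΔH = −654 kJ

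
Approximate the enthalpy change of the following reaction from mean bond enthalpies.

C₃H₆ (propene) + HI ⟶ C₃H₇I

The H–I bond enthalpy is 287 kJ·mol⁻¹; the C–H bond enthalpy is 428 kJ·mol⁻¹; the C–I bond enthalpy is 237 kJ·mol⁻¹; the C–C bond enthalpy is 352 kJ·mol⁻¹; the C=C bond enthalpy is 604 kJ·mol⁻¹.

ΔH ≈ −126 kJ

Bonds broken (reactants):
  C–C: 1 × 352 = 352
  C–H: 6 × 428 = 2568
  C=C: 1 × 604 = 604
  H–I: 1 × 287 = 287
  Σ(broken) = 3811 kJ
Bonds formed (products):
  C–C: 2 × 352 = 704
  C–H: 7 × 428 = 2996
  C–I: 1 × 237 = 237
  Σ(formed) = 3937 kJ
ΔH = Σ(broken) − Σ(formed) = 3811 − 3937 = −126 kJ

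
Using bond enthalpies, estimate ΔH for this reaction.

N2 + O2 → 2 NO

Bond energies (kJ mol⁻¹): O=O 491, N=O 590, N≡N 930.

Bonds broken (reactants):
  N≡N: 1 × 930 = 930
  O=O: 1 × 491 = 491
  Σ(broken) = 1421 kJ
Bonds formed (products):
  N=O: 2 × 590 = 1180
  Σ(formed) = 1180 kJ
ΔH = Σ(broken) − Σ(formed) = 1421 − 1180 = +241 kJ

ΔH ≈ +241 kJ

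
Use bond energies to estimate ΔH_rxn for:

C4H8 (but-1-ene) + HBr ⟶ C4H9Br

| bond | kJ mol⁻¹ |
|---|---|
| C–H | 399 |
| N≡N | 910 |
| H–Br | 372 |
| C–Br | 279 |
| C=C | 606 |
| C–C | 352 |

ΔH ≈ −52 kJ

Bonds broken (reactants):
  C–C: 2 × 352 = 704
  C–H: 8 × 399 = 3192
  C=C: 1 × 606 = 606
  H–Br: 1 × 372 = 372
  Σ(broken) = 4874 kJ
Bonds formed (products):
  C–Br: 1 × 279 = 279
  C–C: 3 × 352 = 1056
  C–H: 9 × 399 = 3591
  Σ(formed) = 4926 kJ
ΔH = Σ(broken) − Σ(formed) = 4874 − 4926 = −52 kJ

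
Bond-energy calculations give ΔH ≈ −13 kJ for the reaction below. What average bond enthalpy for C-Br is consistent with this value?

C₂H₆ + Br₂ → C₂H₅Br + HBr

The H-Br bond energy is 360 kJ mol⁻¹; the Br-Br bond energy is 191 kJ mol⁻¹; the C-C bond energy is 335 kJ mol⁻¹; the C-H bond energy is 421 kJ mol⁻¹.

D(C-Br) ≈ 265 kJ/mol

Let D be the C-Br bond energy.
Σ(broken) = 1×191 + 1×335 + 6×421 = 3052
Σ(formed) = 1×D + 1×335 + 5×421 + 1×360 = 2800 + D
ΔH = Σ(broken) − Σ(formed) = (3052) − (2800 + D) = +252 − D
Setting this equal to −13 kJ gives D = 265 kJ/mol.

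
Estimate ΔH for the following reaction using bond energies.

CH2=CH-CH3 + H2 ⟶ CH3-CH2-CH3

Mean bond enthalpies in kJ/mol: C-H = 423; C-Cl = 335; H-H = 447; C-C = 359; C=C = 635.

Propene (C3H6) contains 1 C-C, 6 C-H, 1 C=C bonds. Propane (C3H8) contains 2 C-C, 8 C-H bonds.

ΔH ≈ −123 kJ

Bonds broken (reactants):
  C-C: 1 × 359 = 359
  C-H: 6 × 423 = 2538
  C=C: 1 × 635 = 635
  H-H: 1 × 447 = 447
  Σ(broken) = 3979 kJ
Bonds formed (products):
  C-C: 2 × 359 = 718
  C-H: 8 × 423 = 3384
  Σ(formed) = 4102 kJ
ΔH = Σ(broken) − Σ(formed) = 3979 − 4102 = −123 kJ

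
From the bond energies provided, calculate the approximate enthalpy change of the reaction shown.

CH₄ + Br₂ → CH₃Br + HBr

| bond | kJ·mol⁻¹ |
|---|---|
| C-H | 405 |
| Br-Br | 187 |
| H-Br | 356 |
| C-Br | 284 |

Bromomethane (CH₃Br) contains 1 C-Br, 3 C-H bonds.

Bonds broken (reactants):
  Br-Br: 1 × 187 = 187
  C-H: 4 × 405 = 1620
  Σ(broken) = 1807 kJ
Bonds formed (products):
  C-Br: 1 × 284 = 284
  C-H: 3 × 405 = 1215
  H-Br: 1 × 356 = 356
  Σ(formed) = 1855 kJ
ΔH = Σ(broken) − Σ(formed) = 1807 − 1855 = −48 kJ

ΔH ≈ −48 kJ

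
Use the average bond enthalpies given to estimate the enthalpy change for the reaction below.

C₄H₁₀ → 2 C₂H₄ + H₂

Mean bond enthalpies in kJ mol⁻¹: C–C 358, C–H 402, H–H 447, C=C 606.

ΔH ≈ +219 kJ

Bonds broken (reactants):
  C–C: 3 × 358 = 1074
  C–H: 10 × 402 = 4020
  Σ(broken) = 5094 kJ
Bonds formed (products):
  C–H: 8 × 402 = 3216
  C=C: 2 × 606 = 1212
  H–H: 1 × 447 = 447
  Σ(formed) = 4875 kJ
ΔH = Σ(broken) − Σ(formed) = 5094 − 4875 = +219 kJ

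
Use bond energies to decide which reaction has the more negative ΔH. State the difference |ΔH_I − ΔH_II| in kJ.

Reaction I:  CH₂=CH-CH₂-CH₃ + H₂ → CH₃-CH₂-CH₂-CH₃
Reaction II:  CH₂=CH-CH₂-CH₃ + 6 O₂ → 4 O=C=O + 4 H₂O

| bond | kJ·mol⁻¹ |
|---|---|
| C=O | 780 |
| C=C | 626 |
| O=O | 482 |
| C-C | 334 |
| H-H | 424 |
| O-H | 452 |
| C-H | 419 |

Reaction I:
  Bonds broken (reactants):
    C-C: 2 × 334 = 668
    C-H: 8 × 419 = 3352
    C=C: 1 × 626 = 626
    H-H: 1 × 424 = 424
    Σ(broken) = 5070 kJ
  Bonds formed (products):
    C-C: 3 × 334 = 1002
    C-H: 10 × 419 = 4190
    Σ(formed) = 5192 kJ
  ΔH_I = 5070 − 5192 = −122 kJ
Reaction II:
  Bonds broken (reactants):
    C-C: 2 × 334 = 668
    C-H: 8 × 419 = 3352
    C=C: 1 × 626 = 626
    O=O: 6 × 482 = 2892
    Σ(broken) = 7538 kJ
  Bonds formed (products):
    C=O: 8 × 780 = 6240
    O-H: 8 × 452 = 3616
    Σ(formed) = 9856 kJ
  ΔH_II = 7538 − 9856 = −2318 kJ
ΔH_I − ΔH_II = +2196 kJ, so reaction II has the more negative ΔH; |ΔH_I − ΔH_II| = 2196 kJ.

Reaction II, by 2196 kJ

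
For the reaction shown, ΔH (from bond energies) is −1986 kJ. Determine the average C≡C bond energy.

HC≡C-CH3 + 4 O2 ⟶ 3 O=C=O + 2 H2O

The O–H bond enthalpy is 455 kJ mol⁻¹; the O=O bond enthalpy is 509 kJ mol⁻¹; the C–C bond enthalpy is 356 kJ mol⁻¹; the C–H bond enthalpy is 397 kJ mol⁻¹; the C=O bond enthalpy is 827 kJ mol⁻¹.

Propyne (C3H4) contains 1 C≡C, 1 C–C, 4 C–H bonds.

D(C≡C) ≈ 816 kJ/mol

Let D be the C≡C bond energy.
Σ(broken) = 1×D + 1×356 + 4×397 + 4×509 = 3980 + D
Σ(formed) = 6×827 + 4×455 = 6782
ΔH = Σ(broken) − Σ(formed) = (3980 + D) − (6782) = −2802 + D
Setting this equal to −1986 kJ gives D = 816 kJ/mol.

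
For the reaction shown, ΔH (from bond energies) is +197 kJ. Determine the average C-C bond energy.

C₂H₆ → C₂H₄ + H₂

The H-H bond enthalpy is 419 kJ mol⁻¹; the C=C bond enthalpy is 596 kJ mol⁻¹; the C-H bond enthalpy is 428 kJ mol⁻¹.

D(C-C) ≈ 356 kJ/mol

Let D be the C-C bond energy.
Σ(broken) = 1×D + 6×428 = 2568 + D
Σ(formed) = 4×428 + 1×596 + 1×419 = 2727
ΔH = Σ(broken) − Σ(formed) = (2568 + D) − (2727) = −159 + D
Setting this equal to +197 kJ gives D = 356 kJ/mol.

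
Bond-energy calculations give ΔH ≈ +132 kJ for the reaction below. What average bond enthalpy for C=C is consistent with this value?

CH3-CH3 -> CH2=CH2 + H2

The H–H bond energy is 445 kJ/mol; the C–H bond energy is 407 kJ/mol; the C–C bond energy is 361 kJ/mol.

D(C=C) ≈ 598 kJ/mol

Let D be the C=C bond energy.
Σ(broken) = 1×361 + 6×407 = 2803
Σ(formed) = 4×407 + 1×D + 1×445 = 2073 + D
ΔH = Σ(broken) − Σ(formed) = (2803) − (2073 + D) = +730 − D
Setting this equal to +132 kJ gives D = 598 kJ/mol.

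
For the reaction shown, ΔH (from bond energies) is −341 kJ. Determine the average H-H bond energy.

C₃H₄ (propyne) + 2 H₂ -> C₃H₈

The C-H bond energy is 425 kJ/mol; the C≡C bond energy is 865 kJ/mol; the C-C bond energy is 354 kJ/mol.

Let D be the H-H bond energy.
Σ(broken) = 1×865 + 1×354 + 4×425 + 2×D = 2919 + 2D
Σ(formed) = 2×354 + 8×425 = 4108
ΔH = Σ(broken) − Σ(formed) = (2919 + 2D) − (4108) = −1189 + 2D
Setting this equal to −341 kJ gives 2D = 848, so D = 424 kJ/mol.

D(H-H) ≈ 424 kJ/mol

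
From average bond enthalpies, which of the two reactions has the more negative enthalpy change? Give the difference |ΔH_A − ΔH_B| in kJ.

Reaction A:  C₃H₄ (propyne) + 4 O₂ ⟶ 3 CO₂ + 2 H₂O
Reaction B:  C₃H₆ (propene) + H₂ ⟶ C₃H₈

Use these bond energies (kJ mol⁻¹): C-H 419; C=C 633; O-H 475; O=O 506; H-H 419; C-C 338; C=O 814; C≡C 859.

Reaction A, by 1763 kJ

Reaction A:
  Bonds broken (reactants):
    C≡C: 1 × 859 = 859
    C-C: 1 × 338 = 338
    C-H: 4 × 419 = 1676
    O=O: 4 × 506 = 2024
    Σ(broken) = 4897 kJ
  Bonds formed (products):
    C=O: 6 × 814 = 4884
    O-H: 4 × 475 = 1900
    Σ(formed) = 6784 kJ
  ΔH_A = 4897 − 6784 = −1887 kJ
Reaction B:
  Bonds broken (reactants):
    C-C: 1 × 338 = 338
    C-H: 6 × 419 = 2514
    C=C: 1 × 633 = 633
    H-H: 1 × 419 = 419
    Σ(broken) = 3904 kJ
  Bonds formed (products):
    C-C: 2 × 338 = 676
    C-H: 8 × 419 = 3352
    Σ(formed) = 4028 kJ
  ΔH_B = 3904 − 4028 = −124 kJ
ΔH_A − ΔH_B = −1763 kJ, so reaction A has the more negative ΔH; |ΔH_A − ΔH_B| = 1763 kJ.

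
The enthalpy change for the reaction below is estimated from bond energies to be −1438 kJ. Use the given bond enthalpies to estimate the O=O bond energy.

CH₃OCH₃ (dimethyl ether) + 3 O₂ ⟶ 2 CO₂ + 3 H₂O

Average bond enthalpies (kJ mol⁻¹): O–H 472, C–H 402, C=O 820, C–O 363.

D(O=O) ≈ 512 kJ/mol

Let D be the O=O bond energy.
Σ(broken) = 6×402 + 2×363 + 3×D = 3138 + 3D
Σ(formed) = 4×820 + 6×472 = 6112
ΔH = Σ(broken) − Σ(formed) = (3138 + 3D) − (6112) = −2974 + 3D
Setting this equal to −1438 kJ gives 3D = 1536, so D = 512 kJ/mol.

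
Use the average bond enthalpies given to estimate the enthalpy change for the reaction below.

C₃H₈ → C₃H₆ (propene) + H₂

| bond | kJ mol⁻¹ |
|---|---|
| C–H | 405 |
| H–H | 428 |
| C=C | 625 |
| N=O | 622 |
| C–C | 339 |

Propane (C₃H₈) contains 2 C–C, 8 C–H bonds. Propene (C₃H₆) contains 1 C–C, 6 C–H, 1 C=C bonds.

ΔH ≈ +96 kJ

Bonds broken (reactants):
  C–C: 2 × 339 = 678
  C–H: 8 × 405 = 3240
  Σ(broken) = 3918 kJ
Bonds formed (products):
  C–C: 1 × 339 = 339
  C–H: 6 × 405 = 2430
  C=C: 1 × 625 = 625
  H–H: 1 × 428 = 428
  Σ(formed) = 3822 kJ
ΔH = Σ(broken) − Σ(formed) = 3918 − 3822 = +96 kJ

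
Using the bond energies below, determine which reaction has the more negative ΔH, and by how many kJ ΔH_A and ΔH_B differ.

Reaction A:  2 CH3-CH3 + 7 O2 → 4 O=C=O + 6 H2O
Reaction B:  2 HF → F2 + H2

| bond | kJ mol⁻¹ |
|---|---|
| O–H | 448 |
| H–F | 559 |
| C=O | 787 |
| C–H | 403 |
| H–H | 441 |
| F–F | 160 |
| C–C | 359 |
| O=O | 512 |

Reaction A:
  Bonds broken (reactants):
    C–C: 2 × 359 = 718
    C–H: 12 × 403 = 4836
    O=O: 7 × 512 = 3584
    Σ(broken) = 9138 kJ
  Bonds formed (products):
    C=O: 8 × 787 = 6296
    O–H: 12 × 448 = 5376
    Σ(formed) = 11672 kJ
  ΔH_A = 9138 − 11672 = −2534 kJ
Reaction B:
  Bonds broken (reactants):
    H–F: 2 × 559 = 1118
    Σ(broken) = 1118 kJ
  Bonds formed (products):
    F–F: 1 × 160 = 160
    H–H: 1 × 441 = 441
    Σ(formed) = 601 kJ
  ΔH_B = 1118 − 601 = +517 kJ
ΔH_A − ΔH_B = −3051 kJ, so reaction A has the more negative ΔH; |ΔH_A − ΔH_B| = 3051 kJ.

Reaction A, by 3051 kJ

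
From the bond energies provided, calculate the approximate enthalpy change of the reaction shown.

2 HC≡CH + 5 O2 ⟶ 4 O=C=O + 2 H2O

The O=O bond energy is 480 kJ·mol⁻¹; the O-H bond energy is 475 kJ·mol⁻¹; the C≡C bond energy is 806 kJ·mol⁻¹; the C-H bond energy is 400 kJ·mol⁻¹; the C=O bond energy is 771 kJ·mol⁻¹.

Bonds broken (reactants):
  C≡C: 2 × 806 = 1612
  C-H: 4 × 400 = 1600
  O=O: 5 × 480 = 2400
  Σ(broken) = 5612 kJ
Bonds formed (products):
  C=O: 8 × 771 = 6168
  O-H: 4 × 475 = 1900
  Σ(formed) = 8068 kJ
ΔH = Σ(broken) − Σ(formed) = 5612 − 8068 = −2456 kJ

ΔH ≈ −2456 kJ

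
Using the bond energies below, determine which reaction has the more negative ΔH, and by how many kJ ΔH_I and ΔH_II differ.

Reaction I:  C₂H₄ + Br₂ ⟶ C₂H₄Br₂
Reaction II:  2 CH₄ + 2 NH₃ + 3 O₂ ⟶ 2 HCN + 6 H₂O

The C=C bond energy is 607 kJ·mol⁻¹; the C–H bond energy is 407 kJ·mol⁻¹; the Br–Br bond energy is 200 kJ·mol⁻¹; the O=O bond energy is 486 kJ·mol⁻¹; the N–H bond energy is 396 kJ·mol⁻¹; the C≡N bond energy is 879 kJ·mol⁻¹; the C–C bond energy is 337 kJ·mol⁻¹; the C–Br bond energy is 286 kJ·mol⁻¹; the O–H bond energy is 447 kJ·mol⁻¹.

Reaction II, by 744 kJ

Reaction I:
  Bonds broken (reactants):
    Br–Br: 1 × 200 = 200
    C–H: 4 × 407 = 1628
    C=C: 1 × 607 = 607
    Σ(broken) = 2435 kJ
  Bonds formed (products):
    C–Br: 2 × 286 = 572
    C–C: 1 × 337 = 337
    C–H: 4 × 407 = 1628
    Σ(formed) = 2537 kJ
  ΔH_I = 2435 − 2537 = −102 kJ
Reaction II:
  Bonds broken (reactants):
    C–H: 8 × 407 = 3256
    N–H: 6 × 396 = 2376
    O=O: 3 × 486 = 1458
    Σ(broken) = 7090 kJ
  Bonds formed (products):
    C≡N: 2 × 879 = 1758
    C–H: 2 × 407 = 814
    O–H: 12 × 447 = 5364
    Σ(formed) = 7936 kJ
  ΔH_II = 7090 − 7936 = −846 kJ
ΔH_I − ΔH_II = +744 kJ, so reaction II has the more negative ΔH; |ΔH_I − ΔH_II| = 744 kJ.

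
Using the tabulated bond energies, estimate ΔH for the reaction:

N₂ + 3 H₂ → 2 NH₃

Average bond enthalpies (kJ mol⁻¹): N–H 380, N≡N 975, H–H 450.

Bonds broken (reactants):
  H–H: 3 × 450 = 1350
  N≡N: 1 × 975 = 975
  Σ(broken) = 2325 kJ
Bonds formed (products):
  N–H: 6 × 380 = 2280
  Σ(formed) = 2280 kJ
ΔH = Σ(broken) − Σ(formed) = 2325 − 2280 = +45 kJ

ΔH ≈ +45 kJ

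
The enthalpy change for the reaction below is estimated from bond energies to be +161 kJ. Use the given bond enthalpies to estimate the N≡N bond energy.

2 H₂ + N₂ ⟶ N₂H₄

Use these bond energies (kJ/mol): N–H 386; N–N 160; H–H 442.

Let D be the N≡N bond energy.
Σ(broken) = 2×442 + 1×D = 884 + D
Σ(formed) = 4×386 + 1×160 = 1704
ΔH = Σ(broken) − Σ(formed) = (884 + D) − (1704) = −820 + D
Setting this equal to +161 kJ gives D = 981 kJ/mol.

D(N≡N) ≈ 981 kJ/mol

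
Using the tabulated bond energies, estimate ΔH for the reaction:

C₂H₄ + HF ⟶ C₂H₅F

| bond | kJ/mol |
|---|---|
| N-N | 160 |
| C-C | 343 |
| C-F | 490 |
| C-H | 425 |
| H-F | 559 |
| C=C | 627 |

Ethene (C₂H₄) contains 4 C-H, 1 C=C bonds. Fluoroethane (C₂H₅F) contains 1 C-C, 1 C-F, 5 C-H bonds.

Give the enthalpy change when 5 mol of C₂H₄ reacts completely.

Bonds broken (reactants):
  C-H: 4 × 425 = 1700
  C=C: 1 × 627 = 627
  H-F: 1 × 559 = 559
  Σ(broken) = 2886 kJ
Bonds formed (products):
  C-C: 1 × 343 = 343
  C-F: 1 × 490 = 490
  C-H: 5 × 425 = 2125
  Σ(formed) = 2958 kJ
ΔH = Σ(broken) − Σ(formed) = 2886 − 2958 = −72 kJ
For 5× the reaction as written: 5 × (−72) = −360 kJ

ΔH = −360 kJ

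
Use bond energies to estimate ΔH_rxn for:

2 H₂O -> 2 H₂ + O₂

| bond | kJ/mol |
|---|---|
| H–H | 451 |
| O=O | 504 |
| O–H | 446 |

Bonds broken (reactants):
  O–H: 4 × 446 = 1784
  Σ(broken) = 1784 kJ
Bonds formed (products):
  H–H: 2 × 451 = 902
  O=O: 1 × 504 = 504
  Σ(formed) = 1406 kJ
ΔH = Σ(broken) − Σ(formed) = 1784 − 1406 = +378 kJ

ΔH ≈ +378 kJ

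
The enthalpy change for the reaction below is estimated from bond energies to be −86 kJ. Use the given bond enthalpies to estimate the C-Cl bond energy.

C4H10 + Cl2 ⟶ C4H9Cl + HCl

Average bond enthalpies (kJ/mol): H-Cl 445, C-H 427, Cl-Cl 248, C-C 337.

Let D be the C-Cl bond energy.
Σ(broken) = 3×337 + 10×427 + 1×248 = 5529
Σ(formed) = 3×337 + 1×D + 9×427 + 1×445 = 5299 + D
ΔH = Σ(broken) − Σ(formed) = (5529) − (5299 + D) = +230 − D
Setting this equal to −86 kJ gives D = 316 kJ/mol.

D(C-Cl) ≈ 316 kJ/mol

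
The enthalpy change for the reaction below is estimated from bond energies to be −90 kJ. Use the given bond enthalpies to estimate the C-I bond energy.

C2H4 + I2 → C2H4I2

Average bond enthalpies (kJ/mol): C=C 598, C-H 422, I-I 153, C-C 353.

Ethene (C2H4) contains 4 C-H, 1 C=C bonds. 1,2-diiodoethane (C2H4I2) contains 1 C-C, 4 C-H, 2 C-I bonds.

Let D be the C-I bond energy.
Σ(broken) = 4×422 + 1×598 + 1×153 = 2439
Σ(formed) = 1×353 + 4×422 + 2×D = 2041 + 2D
ΔH = Σ(broken) − Σ(formed) = (2439) − (2041 + 2D) = +398 − 2D
Setting this equal to −90 kJ gives 2D = 488, so D = 244 kJ/mol.

D(C-I) ≈ 244 kJ/mol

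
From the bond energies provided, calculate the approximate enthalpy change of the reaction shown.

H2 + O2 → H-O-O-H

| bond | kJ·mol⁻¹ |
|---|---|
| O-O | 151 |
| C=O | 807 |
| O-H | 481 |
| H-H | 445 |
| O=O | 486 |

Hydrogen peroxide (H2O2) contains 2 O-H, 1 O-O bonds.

Bonds broken (reactants):
  H-H: 1 × 445 = 445
  O=O: 1 × 486 = 486
  Σ(broken) = 931 kJ
Bonds formed (products):
  O-H: 2 × 481 = 962
  O-O: 1 × 151 = 151
  Σ(formed) = 1113 kJ
ΔH = Σ(broken) − Σ(formed) = 931 − 1113 = −182 kJ

ΔH ≈ −182 kJ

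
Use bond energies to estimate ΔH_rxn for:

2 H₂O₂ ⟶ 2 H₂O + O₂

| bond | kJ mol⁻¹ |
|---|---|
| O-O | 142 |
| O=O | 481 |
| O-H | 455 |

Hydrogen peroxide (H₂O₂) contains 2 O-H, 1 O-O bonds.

Bonds broken (reactants):
  O-H: 4 × 455 = 1820
  O-O: 2 × 142 = 284
  Σ(broken) = 2104 kJ
Bonds formed (products):
  O-H: 4 × 455 = 1820
  O=O: 1 × 481 = 481
  Σ(formed) = 2301 kJ
ΔH = Σ(broken) − Σ(formed) = 2104 − 2301 = −197 kJ

ΔH ≈ −197 kJ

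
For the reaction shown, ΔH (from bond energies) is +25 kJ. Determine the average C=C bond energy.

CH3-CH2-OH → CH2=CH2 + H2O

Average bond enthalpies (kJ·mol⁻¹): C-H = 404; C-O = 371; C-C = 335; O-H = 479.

D(C=C) ≈ 606 kJ/mol

Let D be the C=C bond energy.
Σ(broken) = 1×335 + 5×404 + 1×371 + 1×479 = 3205
Σ(formed) = 4×404 + 1×D + 2×479 = 2574 + D
ΔH = Σ(broken) − Σ(formed) = (3205) − (2574 + D) = +631 − D
Setting this equal to +25 kJ gives D = 606 kJ/mol.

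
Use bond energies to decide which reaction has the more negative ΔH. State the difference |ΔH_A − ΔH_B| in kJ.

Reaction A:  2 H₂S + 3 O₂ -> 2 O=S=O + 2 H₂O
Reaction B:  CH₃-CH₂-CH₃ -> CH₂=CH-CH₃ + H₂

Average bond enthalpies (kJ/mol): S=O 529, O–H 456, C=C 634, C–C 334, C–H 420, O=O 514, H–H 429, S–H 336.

Reaction A, by 1165 kJ

Reaction A:
  Bonds broken (reactants):
    O=O: 3 × 514 = 1542
    S–H: 4 × 336 = 1344
    Σ(broken) = 2886 kJ
  Bonds formed (products):
    O–H: 4 × 456 = 1824
    S=O: 4 × 529 = 2116
    Σ(formed) = 3940 kJ
  ΔH_A = 2886 − 3940 = −1054 kJ
Reaction B:
  Bonds broken (reactants):
    C–C: 2 × 334 = 668
    C–H: 8 × 420 = 3360
    Σ(broken) = 4028 kJ
  Bonds formed (products):
    C–C: 1 × 334 = 334
    C–H: 6 × 420 = 2520
    C=C: 1 × 634 = 634
    H–H: 1 × 429 = 429
    Σ(formed) = 3917 kJ
  ΔH_B = 4028 − 3917 = +111 kJ
ΔH_A − ΔH_B = −1165 kJ, so reaction A has the more negative ΔH; |ΔH_A − ΔH_B| = 1165 kJ.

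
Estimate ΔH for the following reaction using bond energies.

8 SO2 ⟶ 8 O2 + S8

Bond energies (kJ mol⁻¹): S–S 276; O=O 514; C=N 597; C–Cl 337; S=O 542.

ΔH ≈ +2352 kJ

Bonds broken (reactants):
  S=O: 16 × 542 = 8672
  Σ(broken) = 8672 kJ
Bonds formed (products):
  O=O: 8 × 514 = 4112
  S–S: 8 × 276 = 2208
  Σ(formed) = 6320 kJ
ΔH = Σ(broken) − Σ(formed) = 8672 − 6320 = +2352 kJ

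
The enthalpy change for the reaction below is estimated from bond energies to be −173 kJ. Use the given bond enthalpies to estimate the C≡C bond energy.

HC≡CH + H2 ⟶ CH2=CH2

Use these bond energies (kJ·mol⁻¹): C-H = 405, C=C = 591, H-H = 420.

D(C≡C) ≈ 808 kJ/mol

Let D be the C≡C bond energy.
Σ(broken) = 1×D + 2×405 + 1×420 = 1230 + D
Σ(formed) = 4×405 + 1×591 = 2211
ΔH = Σ(broken) − Σ(formed) = (1230 + D) − (2211) = −981 + D
Setting this equal to −173 kJ gives D = 808 kJ/mol.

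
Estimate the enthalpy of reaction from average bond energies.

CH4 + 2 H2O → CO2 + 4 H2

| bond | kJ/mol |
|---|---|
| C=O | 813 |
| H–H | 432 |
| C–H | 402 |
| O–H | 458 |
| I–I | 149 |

ΔH ≈ +86 kJ

Bonds broken (reactants):
  C–H: 4 × 402 = 1608
  O–H: 4 × 458 = 1832
  Σ(broken) = 3440 kJ
Bonds formed (products):
  C=O: 2 × 813 = 1626
  H–H: 4 × 432 = 1728
  Σ(formed) = 3354 kJ
ΔH = Σ(broken) − Σ(formed) = 3440 − 3354 = +86 kJ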